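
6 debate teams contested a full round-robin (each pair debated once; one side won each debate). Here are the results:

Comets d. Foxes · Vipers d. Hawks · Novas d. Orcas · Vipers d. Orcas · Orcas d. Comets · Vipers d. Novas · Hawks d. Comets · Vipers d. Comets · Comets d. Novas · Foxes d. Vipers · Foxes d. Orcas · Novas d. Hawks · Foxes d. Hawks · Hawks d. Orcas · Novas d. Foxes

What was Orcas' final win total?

1

Orcas' results: beat Comets; lost to Vipers, Foxes, Hawks, Novas.
That is 1 win.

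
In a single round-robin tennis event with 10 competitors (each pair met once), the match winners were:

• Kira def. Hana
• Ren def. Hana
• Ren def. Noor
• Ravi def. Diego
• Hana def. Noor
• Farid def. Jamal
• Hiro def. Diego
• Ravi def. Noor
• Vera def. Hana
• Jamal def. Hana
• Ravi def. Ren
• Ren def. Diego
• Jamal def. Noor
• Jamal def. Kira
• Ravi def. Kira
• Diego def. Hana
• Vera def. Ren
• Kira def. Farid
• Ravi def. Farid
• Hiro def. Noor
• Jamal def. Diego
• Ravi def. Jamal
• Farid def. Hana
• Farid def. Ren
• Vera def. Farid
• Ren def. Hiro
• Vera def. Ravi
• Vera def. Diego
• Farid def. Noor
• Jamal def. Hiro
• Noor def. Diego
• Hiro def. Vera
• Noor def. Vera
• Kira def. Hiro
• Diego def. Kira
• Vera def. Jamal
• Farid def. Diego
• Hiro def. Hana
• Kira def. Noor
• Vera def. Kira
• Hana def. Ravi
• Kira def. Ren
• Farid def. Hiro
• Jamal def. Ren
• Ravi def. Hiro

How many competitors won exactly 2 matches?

3

Win totals: Diego 2, Noor 2, Hiro 4, Hana 2, Jamal 6, Ravi 7, Vera 7, Ren 4, Kira 5, Farid 6.
Exactly 2: Diego, Noor, Hana — 3 competitors.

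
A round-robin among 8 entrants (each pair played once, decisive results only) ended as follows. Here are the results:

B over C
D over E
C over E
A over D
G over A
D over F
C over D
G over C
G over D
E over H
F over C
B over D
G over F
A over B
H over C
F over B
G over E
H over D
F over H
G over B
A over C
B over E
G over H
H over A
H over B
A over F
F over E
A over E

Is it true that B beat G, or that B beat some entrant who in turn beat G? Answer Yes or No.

No

B did not beat G directly.
B beat C, D, E, but each of them lost to G. No two-step path.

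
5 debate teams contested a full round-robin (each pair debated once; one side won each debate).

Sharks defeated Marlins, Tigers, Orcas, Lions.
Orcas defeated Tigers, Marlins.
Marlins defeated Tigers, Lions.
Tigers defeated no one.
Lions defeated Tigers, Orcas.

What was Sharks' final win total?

4

Sharks' results: beat Orcas, Tigers, Lions, Marlins; lost to no one.
That is 4 wins.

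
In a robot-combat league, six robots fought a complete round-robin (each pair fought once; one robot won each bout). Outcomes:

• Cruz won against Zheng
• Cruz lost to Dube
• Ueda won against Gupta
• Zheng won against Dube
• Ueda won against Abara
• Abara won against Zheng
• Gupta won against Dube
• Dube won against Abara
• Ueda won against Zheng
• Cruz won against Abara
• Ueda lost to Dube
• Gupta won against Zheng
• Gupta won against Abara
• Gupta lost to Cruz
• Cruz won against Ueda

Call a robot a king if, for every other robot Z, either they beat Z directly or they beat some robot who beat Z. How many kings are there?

3

Zheng cannot reach Gupta in two steps.
Cruz reaches everyone (king).
Gupta reaches everyone (king).
Dube reaches everyone (king).
Ueda cannot reach Cruz in two steps.
Abara cannot reach Cruz, Gupta, Ueda in two steps.
Kings: Cruz, Gupta, Dube — 3.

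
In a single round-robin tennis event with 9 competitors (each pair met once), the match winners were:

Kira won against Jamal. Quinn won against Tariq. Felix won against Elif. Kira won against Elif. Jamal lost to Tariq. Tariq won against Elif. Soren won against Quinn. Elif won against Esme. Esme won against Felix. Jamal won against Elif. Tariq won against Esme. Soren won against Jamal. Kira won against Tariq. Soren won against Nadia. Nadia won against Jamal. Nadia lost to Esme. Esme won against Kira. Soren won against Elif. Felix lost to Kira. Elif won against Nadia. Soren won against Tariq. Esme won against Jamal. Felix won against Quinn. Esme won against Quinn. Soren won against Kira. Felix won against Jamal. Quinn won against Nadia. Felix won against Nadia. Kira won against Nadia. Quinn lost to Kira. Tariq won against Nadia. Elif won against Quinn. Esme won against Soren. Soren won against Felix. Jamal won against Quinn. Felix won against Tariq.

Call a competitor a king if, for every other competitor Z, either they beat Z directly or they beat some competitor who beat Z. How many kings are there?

4

Tariq reaches everyone (king).
Kira cannot reach Soren in two steps.
Esme reaches everyone (king).
Felix cannot reach Kira, Soren in two steps.
Soren reaches everyone (king).
Elif reaches everyone (king).
Quinn cannot reach Kira, Felix, Soren in two steps.
Nadia cannot reach Tariq, Kira, Esme, Felix, Soren in two steps.
Jamal cannot reach Kira, Felix, Soren in two steps.
Kings: Tariq, Esme, Soren, Elif — 4.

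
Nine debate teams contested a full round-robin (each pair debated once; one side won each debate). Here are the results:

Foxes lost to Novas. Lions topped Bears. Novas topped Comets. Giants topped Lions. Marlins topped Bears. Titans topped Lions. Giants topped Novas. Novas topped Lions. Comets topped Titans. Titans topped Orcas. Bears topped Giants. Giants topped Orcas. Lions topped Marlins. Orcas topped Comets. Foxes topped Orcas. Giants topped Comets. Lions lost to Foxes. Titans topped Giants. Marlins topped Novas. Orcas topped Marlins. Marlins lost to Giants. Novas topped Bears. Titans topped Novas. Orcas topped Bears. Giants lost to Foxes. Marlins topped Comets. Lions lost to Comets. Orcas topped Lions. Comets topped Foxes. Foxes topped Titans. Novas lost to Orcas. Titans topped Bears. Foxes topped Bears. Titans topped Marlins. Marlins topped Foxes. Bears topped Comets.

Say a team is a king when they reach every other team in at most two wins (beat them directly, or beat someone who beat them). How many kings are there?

Giants reaches everyone (king).
Titans reaches everyone (king).
Novas reaches everyone (king).
Lions cannot reach Titans, Orcas in two steps.
Orcas reaches everyone (king).
Comets reaches everyone (king).
Marlins reaches everyone (king).
Bears reaches everyone (king).
Foxes reaches everyone (king).
Kings: Giants, Titans, Novas, Orcas, Comets, Marlins, Bears, Foxes — 8.

8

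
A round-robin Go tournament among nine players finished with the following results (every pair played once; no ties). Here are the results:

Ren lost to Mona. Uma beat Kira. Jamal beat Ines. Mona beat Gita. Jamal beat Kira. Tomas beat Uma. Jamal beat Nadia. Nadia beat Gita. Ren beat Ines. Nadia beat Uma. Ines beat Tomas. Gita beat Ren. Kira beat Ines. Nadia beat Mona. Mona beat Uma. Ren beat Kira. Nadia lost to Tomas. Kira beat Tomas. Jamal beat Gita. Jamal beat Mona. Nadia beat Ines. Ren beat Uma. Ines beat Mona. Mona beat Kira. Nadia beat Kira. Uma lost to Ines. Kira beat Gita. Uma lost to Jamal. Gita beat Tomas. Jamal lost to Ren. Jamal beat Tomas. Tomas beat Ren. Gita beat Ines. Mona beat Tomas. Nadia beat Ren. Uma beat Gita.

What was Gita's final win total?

Gita's results: beat Ren, Ines, Tomas; lost to Nadia, Mona, Uma, Jamal, Kira.
That is 3 wins.

3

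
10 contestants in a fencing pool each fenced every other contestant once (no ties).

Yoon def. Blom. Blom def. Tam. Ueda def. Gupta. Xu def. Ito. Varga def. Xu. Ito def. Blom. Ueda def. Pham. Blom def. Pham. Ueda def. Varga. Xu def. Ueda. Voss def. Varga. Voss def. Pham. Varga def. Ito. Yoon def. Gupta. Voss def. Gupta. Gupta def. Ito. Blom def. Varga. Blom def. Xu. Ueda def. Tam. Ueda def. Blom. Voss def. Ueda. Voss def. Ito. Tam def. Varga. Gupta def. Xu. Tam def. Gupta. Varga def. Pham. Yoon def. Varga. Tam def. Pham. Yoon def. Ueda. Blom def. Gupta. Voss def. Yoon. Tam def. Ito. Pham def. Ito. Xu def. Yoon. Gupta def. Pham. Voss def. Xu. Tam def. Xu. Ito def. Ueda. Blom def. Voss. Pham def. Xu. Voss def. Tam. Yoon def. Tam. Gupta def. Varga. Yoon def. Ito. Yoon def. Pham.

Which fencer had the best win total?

Win totals: Yoon 7, Pham 2, Xu 3, Blom 6, Tam 5, Voss 8, Gupta 4, Ito 2, Varga 3, Ueda 5.
Voss leads with 8 wins (next highest: 7).

Voss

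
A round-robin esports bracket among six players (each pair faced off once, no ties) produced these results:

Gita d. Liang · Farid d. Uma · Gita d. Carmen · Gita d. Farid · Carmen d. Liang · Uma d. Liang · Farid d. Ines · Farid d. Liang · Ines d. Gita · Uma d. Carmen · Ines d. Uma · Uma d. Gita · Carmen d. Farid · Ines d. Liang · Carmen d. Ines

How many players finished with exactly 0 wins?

Win totals: Carmen 3, Gita 3, Ines 3, Farid 3, Uma 3, Liang 0.
Exactly 0: Liang — 1 player.

1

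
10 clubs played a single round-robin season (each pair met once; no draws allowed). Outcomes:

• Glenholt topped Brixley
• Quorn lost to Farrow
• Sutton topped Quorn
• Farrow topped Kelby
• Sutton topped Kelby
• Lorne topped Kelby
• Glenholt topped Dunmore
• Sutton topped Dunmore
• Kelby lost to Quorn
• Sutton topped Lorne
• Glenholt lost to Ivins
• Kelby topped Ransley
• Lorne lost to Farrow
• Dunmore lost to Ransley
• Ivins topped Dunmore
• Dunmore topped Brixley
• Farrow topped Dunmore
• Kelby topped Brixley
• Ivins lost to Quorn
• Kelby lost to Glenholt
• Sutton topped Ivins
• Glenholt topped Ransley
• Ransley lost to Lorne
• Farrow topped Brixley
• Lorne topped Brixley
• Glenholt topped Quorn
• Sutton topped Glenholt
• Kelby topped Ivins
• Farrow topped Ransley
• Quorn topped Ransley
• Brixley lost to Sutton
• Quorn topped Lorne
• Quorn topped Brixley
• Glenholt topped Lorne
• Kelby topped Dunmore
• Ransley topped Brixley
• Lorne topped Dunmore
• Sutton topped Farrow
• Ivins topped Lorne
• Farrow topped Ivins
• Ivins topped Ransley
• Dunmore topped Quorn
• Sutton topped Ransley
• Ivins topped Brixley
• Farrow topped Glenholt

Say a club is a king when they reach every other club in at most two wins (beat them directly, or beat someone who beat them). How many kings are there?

Ivins cannot reach Sutton, Farrow in two steps.
Sutton reaches everyone (king).
Ransley cannot reach Ivins, Sutton, Kelby, Lorne, Glenholt, Farrow in two steps.
Kelby cannot reach Sutton, Farrow in two steps.
Dunmore cannot reach Sutton, Glenholt, Farrow in two steps.
Lorne cannot reach Sutton, Glenholt, Farrow in two steps.
Glenholt cannot reach Sutton, Farrow in two steps.
Farrow cannot reach Sutton in two steps.
Brixley cannot reach Ivins, Sutton, Ransley, Kelby, Dunmore, Lorne, Glenholt, Farrow, Quorn in two steps.
Quorn cannot reach Sutton, Farrow in two steps.
Kings: Sutton — 1.

1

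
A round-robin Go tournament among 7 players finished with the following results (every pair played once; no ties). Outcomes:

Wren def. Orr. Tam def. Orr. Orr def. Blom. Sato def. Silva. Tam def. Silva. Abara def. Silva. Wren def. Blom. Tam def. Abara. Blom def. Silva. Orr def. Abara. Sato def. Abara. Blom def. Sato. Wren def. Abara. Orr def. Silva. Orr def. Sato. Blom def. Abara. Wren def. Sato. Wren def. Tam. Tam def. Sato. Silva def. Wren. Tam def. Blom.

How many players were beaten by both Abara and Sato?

Abara beat: Silva.
Sato beat: Abara, Silva.
Both beat: Silva — 1.

1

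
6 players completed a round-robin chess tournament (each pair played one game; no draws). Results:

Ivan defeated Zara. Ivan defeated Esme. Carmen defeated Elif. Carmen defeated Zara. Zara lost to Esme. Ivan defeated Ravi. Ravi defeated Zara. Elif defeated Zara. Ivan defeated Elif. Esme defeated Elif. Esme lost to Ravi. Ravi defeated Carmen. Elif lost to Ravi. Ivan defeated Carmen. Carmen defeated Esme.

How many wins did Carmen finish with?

Carmen's results: beat Zara, Esme, Elif; lost to Ravi, Ivan.
That is 3 wins.

3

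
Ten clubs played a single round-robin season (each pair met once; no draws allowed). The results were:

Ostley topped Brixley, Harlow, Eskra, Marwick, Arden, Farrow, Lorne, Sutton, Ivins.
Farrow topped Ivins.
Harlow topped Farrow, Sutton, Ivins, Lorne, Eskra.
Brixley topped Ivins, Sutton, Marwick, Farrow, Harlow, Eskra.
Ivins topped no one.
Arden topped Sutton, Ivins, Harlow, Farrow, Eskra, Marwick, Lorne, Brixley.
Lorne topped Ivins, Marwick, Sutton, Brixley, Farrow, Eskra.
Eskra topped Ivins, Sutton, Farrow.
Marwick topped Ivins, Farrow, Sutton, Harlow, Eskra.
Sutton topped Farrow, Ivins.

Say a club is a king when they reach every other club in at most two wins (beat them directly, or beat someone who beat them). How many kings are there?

1

Sutton cannot reach Harlow, Arden, Eskra, Lorne, Ostley, Marwick, Brixley in two steps.
Ivins cannot reach Sutton, Harlow, Arden, Eskra, Farrow, Lorne, Ostley, Marwick, Brixley in two steps.
Harlow cannot reach Arden, Ostley in two steps.
Arden cannot reach Ostley in two steps.
Eskra cannot reach Harlow, Arden, Lorne, Ostley, Marwick, Brixley in two steps.
Farrow cannot reach Sutton, Harlow, Arden, Eskra, Lorne, Ostley, Marwick, Brixley in two steps.
Lorne cannot reach Arden, Ostley in two steps.
Ostley reaches everyone (king).
Marwick cannot reach Arden, Ostley, Brixley in two steps.
Brixley cannot reach Arden, Ostley in two steps.
Kings: Ostley — 1.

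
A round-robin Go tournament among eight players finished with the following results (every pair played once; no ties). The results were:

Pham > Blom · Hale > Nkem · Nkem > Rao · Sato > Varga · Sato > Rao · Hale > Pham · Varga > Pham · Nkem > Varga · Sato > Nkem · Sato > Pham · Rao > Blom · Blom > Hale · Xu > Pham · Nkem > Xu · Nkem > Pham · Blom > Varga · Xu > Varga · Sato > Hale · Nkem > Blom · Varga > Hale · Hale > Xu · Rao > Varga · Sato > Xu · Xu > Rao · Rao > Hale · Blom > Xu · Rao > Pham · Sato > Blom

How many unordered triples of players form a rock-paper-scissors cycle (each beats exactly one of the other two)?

Win totals: Pham 1, Nkem 5, Sato 7, Hale 3, Xu 3, Varga 2, Rao 4, Blom 3.
A player with w wins dominates both others in C(w,2) triples; summing gives 0 + 10 + 21 + 3 + 3 + 1 + 6 + 3 = 47 transitive triples.
Total triples C(8,3) = 56, so cyclic triples = 56 − 47 = 9.

9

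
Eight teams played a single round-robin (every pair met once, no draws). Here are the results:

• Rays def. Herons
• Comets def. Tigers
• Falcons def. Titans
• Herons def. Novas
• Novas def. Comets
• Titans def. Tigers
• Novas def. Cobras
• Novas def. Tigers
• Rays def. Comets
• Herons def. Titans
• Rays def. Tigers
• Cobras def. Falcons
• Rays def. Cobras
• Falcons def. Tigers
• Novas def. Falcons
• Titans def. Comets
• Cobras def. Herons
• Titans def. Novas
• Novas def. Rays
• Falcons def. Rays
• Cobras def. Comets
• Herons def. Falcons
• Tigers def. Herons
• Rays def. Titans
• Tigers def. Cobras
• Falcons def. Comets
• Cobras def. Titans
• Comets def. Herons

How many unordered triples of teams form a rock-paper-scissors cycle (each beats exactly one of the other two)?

Win totals: Titans 3, Herons 3, Rays 5, Cobras 4, Comets 2, Falcons 4, Novas 5, Tigers 2.
A team with w wins dominates both others in C(w,2) triples; summing gives 3 + 3 + 10 + 6 + 1 + 6 + 10 + 1 = 40 transitive triples.
Total triples C(8,3) = 56, so cyclic triples = 56 − 40 = 16.

16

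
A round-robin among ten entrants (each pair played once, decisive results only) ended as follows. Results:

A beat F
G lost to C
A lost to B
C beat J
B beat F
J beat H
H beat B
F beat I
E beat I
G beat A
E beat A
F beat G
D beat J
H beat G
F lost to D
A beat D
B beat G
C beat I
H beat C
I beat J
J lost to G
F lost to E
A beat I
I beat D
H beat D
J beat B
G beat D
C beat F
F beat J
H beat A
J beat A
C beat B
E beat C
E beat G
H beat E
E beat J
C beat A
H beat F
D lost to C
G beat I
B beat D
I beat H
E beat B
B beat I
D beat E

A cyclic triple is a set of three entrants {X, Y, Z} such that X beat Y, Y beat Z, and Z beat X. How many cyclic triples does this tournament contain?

26

Win totals: A 3, B 5, C 7, D 3, E 7, F 3, G 4, H 7, I 3, J 3.
An entrant with w wins dominates both others in C(w,2) triples; summing gives 3 + 10 + 21 + 3 + 21 + 3 + 6 + 21 + 3 + 3 = 94 transitive triples.
Total triples C(10,3) = 120, so cyclic triples = 120 − 94 = 26.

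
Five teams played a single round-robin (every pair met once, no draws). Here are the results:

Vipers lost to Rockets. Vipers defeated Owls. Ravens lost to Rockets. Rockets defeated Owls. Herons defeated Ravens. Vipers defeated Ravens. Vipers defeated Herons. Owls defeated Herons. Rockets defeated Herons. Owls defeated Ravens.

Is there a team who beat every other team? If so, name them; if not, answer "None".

Rockets

Rockets has 4 wins out of 4 opponents — a perfect record.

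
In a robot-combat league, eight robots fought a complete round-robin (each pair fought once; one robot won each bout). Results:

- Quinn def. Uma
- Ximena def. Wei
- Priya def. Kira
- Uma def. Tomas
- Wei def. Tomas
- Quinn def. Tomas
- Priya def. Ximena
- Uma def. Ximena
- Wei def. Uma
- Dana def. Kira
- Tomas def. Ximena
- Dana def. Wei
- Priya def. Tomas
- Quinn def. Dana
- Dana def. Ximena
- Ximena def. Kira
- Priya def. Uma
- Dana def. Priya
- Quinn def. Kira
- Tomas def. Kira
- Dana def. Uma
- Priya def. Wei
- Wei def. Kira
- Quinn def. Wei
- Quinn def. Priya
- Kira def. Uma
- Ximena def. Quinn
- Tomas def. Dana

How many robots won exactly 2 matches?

Win totals: Ximena 3, Quinn 6, Uma 2, Tomas 3, Priya 5, Wei 3, Kira 1, Dana 5.
Exactly 2: Uma — 1 robot.

1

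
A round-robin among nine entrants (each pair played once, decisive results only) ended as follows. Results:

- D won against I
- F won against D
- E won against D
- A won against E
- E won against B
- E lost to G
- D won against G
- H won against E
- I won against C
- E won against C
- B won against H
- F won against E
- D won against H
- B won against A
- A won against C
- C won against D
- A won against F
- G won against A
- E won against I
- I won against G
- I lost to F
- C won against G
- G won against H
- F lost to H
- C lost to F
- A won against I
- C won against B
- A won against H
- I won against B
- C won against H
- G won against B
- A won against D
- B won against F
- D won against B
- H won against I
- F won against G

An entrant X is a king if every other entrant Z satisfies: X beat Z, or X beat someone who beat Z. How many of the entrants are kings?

8

A reaches everyone (king).
B reaches everyone (king).
C reaches everyone (king).
D reaches everyone (king).
E reaches everyone (king).
F reaches everyone (king).
G reaches everyone (king).
H cannot reach A in two steps.
I reaches everyone (king).
Kings: A, B, C, D, E, F, G, I — 8.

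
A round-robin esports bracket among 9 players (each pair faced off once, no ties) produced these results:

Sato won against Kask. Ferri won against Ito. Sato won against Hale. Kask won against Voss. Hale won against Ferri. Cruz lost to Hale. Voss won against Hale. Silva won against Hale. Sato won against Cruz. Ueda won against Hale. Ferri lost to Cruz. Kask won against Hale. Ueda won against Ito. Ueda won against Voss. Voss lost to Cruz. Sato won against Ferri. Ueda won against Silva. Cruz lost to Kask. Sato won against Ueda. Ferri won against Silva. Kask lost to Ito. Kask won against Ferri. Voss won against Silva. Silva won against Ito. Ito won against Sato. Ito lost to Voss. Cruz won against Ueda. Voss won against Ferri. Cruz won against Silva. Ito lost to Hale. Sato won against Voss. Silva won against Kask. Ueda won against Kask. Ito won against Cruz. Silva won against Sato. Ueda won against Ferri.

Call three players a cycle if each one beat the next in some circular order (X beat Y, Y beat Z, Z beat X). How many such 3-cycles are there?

23

Win totals: Sato 6, Ferri 2, Silva 4, Hale 3, Kask 4, Cruz 4, Voss 4, Ito 3, Ueda 6.
A player with w wins dominates both others in C(w,2) triples; summing gives 15 + 1 + 6 + 3 + 6 + 6 + 6 + 3 + 15 = 61 transitive triples.
Total triples C(9,3) = 84, so cyclic triples = 84 − 61 = 23.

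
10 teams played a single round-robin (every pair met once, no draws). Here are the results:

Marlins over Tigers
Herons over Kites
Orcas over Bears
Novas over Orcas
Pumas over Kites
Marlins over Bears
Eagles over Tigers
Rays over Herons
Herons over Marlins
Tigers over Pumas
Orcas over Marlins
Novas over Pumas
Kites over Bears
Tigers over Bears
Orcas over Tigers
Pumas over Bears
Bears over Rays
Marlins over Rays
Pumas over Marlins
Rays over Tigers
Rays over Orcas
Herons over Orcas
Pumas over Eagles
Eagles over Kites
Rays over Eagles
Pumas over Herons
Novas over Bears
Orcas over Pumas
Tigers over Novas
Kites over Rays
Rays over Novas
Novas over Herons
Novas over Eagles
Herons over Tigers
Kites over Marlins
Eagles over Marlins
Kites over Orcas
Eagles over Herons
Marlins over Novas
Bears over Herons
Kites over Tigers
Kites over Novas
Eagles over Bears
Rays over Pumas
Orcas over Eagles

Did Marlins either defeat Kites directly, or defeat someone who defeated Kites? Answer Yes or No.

No

Marlins did not beat Kites directly.
Marlins beat Novas, Bears, Rays, Tigers, but each of them lost to Kites. No two-step path.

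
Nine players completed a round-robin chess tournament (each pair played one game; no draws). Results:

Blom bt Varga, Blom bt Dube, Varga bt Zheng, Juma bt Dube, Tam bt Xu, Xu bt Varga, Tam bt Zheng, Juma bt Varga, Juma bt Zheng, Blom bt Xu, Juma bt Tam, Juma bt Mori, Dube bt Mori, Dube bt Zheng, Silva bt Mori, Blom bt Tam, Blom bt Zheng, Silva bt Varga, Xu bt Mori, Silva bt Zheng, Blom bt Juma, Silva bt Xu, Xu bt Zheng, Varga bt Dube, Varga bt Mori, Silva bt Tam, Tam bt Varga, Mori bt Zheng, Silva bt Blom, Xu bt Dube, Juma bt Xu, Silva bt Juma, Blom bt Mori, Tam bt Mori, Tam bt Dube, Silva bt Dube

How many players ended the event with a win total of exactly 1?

Win totals: Zheng 0, Mori 1, Dube 2, Varga 3, Juma 6, Silva 8, Tam 5, Xu 4, Blom 7.
Exactly 1: Mori — 1 player.

1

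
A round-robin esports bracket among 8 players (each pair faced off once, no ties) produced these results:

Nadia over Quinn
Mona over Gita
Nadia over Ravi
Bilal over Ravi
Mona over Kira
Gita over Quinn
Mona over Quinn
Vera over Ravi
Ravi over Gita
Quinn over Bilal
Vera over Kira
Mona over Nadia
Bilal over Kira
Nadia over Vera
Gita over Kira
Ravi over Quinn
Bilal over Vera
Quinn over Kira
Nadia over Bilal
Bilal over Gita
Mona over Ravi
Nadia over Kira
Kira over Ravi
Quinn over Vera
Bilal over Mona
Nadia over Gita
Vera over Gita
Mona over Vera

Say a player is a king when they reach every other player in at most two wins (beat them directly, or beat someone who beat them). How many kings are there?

Bilal reaches everyone (king).
Nadia reaches everyone (king).
Ravi cannot reach Nadia, Mona in two steps.
Quinn cannot reach Nadia in two steps.
Vera cannot reach Bilal, Nadia, Mona in two steps.
Gita cannot reach Nadia, Mona in two steps.
Mona reaches everyone (king).
Kira cannot reach Bilal, Nadia, Vera, Mona in two steps.
Kings: Bilal, Nadia, Mona — 3.

3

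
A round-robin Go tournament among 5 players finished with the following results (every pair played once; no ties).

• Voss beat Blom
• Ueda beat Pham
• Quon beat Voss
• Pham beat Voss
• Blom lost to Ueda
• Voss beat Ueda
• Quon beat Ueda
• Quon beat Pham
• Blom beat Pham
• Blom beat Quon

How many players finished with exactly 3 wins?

Win totals: Ueda 2, Voss 2, Pham 1, Blom 2, Quon 3.
Exactly 3: Quon — 1 player.

1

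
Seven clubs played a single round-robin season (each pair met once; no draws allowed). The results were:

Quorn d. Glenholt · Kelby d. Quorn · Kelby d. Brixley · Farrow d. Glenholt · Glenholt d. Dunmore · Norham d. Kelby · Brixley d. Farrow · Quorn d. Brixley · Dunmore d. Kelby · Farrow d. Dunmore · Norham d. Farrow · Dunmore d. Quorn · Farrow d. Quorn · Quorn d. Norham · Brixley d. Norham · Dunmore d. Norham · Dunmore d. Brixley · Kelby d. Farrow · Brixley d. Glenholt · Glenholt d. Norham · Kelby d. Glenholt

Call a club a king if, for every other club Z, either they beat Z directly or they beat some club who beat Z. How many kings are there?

Quorn reaches everyone (king).
Glenholt reaches everyone (king).
Kelby reaches everyone (king).
Dunmore reaches everyone (king).
Brixley reaches everyone (king).
Norham reaches everyone (king).
Farrow reaches everyone (king).
Kings: Quorn, Glenholt, Kelby, Dunmore, Brixley, Norham, Farrow — 7.

7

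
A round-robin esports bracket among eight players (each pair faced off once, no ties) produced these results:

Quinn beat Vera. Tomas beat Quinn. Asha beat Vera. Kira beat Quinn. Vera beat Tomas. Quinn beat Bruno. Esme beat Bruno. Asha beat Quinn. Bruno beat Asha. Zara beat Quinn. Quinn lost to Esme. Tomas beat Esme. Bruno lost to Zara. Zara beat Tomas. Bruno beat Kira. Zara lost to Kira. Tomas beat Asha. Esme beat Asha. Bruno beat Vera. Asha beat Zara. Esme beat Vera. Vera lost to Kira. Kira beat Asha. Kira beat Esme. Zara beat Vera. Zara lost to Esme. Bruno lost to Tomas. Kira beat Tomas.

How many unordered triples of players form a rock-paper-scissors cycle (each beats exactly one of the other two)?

12

Win totals: Quinn 2, Asha 3, Vera 1, Tomas 4, Bruno 3, Zara 4, Kira 6, Esme 5.
A player with w wins dominates both others in C(w,2) triples; summing gives 1 + 3 + 0 + 6 + 3 + 6 + 15 + 10 = 44 transitive triples.
Total triples C(8,3) = 56, so cyclic triples = 56 − 44 = 12.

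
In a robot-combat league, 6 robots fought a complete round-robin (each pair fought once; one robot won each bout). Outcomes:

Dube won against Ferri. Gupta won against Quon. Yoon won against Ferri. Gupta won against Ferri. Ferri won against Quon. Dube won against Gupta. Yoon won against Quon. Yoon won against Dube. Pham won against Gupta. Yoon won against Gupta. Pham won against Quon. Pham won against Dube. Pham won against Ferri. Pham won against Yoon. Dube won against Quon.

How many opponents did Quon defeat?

0

Quon's results: beat no one; lost to Ferri, Dube, Pham, Gupta, Yoon.
That is 0 wins.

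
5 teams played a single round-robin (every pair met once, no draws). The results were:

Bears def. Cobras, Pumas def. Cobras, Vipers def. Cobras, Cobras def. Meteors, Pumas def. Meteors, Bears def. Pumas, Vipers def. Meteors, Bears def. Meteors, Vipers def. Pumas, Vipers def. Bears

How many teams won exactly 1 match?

1

Win totals: Meteors 0, Vipers 4, Bears 3, Pumas 2, Cobras 1.
Exactly 1: Cobras — 1 team.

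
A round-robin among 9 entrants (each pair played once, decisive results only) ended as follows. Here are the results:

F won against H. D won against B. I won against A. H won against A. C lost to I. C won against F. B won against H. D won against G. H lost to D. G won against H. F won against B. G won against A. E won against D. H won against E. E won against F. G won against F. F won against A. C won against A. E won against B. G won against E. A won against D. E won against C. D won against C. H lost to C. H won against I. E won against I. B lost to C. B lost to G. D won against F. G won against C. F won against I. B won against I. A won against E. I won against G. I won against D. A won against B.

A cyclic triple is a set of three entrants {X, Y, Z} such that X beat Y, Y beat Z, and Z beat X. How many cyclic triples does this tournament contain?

24

Win totals: A 3, B 2, C 4, D 5, E 5, F 4, G 6, H 3, I 4.
An entrant with w wins dominates both others in C(w,2) triples; summing gives 3 + 1 + 6 + 10 + 10 + 6 + 15 + 3 + 6 = 60 transitive triples.
Total triples C(9,3) = 84, so cyclic triples = 84 − 60 = 24.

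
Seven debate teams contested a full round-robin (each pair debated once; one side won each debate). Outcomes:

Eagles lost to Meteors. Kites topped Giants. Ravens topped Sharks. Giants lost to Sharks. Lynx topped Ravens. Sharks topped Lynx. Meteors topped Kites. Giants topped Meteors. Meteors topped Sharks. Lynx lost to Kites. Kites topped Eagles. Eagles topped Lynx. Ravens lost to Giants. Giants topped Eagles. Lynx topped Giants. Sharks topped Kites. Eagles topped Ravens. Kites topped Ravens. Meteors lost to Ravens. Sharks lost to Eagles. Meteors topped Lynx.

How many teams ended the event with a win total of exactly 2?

2

Win totals: Giants 3, Eagles 3, Meteors 4, Kites 4, Ravens 2, Sharks 3, Lynx 2.
Exactly 2: Ravens, Lynx — 2 teams.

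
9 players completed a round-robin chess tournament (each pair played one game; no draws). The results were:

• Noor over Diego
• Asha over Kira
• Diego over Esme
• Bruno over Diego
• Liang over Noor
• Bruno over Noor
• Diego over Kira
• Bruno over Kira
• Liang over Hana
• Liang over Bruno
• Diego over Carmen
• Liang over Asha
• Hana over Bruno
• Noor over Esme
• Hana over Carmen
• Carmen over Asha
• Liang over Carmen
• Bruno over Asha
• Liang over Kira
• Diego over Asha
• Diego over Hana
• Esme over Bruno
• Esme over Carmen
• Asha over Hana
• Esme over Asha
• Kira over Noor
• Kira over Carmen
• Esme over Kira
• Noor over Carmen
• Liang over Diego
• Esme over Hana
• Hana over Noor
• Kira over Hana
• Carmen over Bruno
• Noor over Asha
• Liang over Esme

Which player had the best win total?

Win totals: Liang 8, Asha 2, Diego 5, Carmen 2, Bruno 4, Noor 4, Hana 3, Kira 3, Esme 5.
Liang leads with 8 wins (next highest: 5).

Liang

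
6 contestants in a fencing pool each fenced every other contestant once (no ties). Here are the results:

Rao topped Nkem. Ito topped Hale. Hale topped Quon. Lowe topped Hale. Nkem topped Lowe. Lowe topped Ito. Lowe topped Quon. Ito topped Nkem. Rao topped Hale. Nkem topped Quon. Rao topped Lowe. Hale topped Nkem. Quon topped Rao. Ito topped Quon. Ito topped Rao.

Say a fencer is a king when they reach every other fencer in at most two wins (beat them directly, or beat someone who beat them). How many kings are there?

4

Hale cannot reach Ito in two steps.
Rao reaches everyone (king).
Quon cannot reach Ito in two steps.
Lowe reaches everyone (king).
Ito reaches everyone (king).
Nkem reaches everyone (king).
Kings: Rao, Lowe, Ito, Nkem — 4.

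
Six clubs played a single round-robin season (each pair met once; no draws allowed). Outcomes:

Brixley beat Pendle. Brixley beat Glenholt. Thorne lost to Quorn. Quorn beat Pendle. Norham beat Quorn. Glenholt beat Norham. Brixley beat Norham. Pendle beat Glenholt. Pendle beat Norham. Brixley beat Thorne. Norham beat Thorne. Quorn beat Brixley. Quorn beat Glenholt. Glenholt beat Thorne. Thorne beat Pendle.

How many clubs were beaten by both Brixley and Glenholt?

2

Brixley beat: Norham, Thorne, Glenholt, Pendle.
Glenholt beat: Norham, Thorne.
Both beat: Norham, Thorne — 2.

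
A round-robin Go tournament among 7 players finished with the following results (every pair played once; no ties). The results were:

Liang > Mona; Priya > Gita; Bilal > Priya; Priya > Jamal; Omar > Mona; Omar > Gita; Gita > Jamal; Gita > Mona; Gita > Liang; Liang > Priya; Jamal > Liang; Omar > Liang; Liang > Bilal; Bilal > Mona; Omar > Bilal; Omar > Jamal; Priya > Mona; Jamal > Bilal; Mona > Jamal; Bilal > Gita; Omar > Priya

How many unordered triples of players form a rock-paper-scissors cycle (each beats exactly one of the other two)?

Win totals: Priya 3, Mona 1, Jamal 2, Bilal 3, Omar 6, Gita 3, Liang 3.
A player with w wins dominates both others in C(w,2) triples; summing gives 3 + 0 + 1 + 3 + 15 + 3 + 3 = 28 transitive triples.
Total triples C(7,3) = 35, so cyclic triples = 35 − 28 = 7.

7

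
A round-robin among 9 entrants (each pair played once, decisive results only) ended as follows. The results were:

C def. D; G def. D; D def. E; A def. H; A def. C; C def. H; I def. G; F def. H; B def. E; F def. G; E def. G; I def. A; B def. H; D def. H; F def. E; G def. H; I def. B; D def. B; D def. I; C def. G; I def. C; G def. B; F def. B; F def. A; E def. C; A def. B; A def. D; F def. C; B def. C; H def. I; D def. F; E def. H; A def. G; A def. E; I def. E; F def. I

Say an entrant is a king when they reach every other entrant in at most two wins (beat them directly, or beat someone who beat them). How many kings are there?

A reaches everyone (king).
B cannot reach A, F in two steps.
C cannot reach A in two steps.
D reaches everyone (king).
E cannot reach A, F in two steps.
F reaches everyone (king).
G cannot reach A in two steps.
H cannot reach D, F in two steps.
I cannot reach F in two steps.
Kings: A, D, F — 3.

3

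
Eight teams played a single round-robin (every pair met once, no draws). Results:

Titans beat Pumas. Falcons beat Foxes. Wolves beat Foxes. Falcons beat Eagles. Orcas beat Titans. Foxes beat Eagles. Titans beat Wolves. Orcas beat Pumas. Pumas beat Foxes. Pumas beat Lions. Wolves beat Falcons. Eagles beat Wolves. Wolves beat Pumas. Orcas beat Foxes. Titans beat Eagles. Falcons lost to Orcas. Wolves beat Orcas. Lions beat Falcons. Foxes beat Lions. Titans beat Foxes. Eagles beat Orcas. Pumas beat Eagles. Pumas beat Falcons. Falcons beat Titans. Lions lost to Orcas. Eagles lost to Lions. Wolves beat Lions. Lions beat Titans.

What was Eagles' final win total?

2

Eagles' results: beat Orcas, Wolves; lost to Pumas, Titans, Falcons, Foxes, Lions.
That is 2 wins.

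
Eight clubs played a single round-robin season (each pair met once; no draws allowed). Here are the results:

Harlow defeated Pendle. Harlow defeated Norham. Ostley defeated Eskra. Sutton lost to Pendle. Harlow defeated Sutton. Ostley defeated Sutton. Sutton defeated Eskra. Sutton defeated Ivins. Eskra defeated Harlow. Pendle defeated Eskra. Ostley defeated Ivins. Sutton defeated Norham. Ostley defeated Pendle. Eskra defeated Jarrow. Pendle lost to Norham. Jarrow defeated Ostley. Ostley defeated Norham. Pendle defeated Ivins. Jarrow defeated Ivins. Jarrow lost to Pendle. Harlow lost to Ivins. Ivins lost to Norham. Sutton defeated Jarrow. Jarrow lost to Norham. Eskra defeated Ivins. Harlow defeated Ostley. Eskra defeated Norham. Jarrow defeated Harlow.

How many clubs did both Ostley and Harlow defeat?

Ostley beat: Norham, Ivins, Sutton, Pendle, Eskra.
Harlow beat: Norham, Sutton, Ostley, Pendle.
Both beat: Norham, Sutton, Pendle — 3.

3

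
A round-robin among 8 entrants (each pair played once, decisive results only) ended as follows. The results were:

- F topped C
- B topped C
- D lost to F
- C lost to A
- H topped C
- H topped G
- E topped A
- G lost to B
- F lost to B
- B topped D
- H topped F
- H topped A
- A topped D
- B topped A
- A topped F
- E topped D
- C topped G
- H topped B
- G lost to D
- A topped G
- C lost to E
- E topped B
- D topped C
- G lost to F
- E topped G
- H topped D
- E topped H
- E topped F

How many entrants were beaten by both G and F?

G beat: no one.
F beat: C, D, G.
No one was beaten by both.

0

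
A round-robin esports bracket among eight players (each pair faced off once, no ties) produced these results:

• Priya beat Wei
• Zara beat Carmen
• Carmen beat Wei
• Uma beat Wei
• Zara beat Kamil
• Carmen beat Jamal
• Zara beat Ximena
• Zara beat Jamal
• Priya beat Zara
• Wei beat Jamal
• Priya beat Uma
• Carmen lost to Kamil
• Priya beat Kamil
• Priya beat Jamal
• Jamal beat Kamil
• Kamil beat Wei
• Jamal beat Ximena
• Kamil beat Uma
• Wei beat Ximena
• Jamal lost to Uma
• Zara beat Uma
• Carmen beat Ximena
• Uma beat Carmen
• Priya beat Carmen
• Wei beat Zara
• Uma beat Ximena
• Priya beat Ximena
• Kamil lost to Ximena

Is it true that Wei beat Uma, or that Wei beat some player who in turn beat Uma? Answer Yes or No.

Wei did not beat Uma directly.
Wei beat Ximena, Zara, Jamal. Of those, Zara beat Uma.

Yes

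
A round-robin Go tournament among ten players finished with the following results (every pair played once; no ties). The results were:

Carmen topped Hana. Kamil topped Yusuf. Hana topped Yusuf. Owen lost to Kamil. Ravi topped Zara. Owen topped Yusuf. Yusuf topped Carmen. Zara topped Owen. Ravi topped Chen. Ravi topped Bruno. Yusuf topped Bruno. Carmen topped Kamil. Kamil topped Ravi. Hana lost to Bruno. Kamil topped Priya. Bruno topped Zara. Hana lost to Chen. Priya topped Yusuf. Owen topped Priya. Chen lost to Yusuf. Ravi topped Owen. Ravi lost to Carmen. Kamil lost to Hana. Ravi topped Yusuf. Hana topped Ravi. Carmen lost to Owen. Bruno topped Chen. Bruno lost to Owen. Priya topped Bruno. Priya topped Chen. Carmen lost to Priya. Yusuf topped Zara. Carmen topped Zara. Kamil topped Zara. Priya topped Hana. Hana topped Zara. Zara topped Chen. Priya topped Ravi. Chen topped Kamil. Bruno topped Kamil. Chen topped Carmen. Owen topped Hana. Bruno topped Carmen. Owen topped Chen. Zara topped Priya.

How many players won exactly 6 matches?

Win totals: Priya 6, Hana 4, Zara 3, Owen 6, Bruno 5, Carmen 4, Kamil 5, Yusuf 4, Chen 3, Ravi 5.
Exactly 6: Priya, Owen — 2 players.

2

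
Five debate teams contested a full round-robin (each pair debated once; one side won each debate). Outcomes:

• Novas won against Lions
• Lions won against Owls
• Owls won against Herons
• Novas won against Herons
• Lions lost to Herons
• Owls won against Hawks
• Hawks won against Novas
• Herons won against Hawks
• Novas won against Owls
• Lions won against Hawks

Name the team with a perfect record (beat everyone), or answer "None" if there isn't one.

None

Highest win total is Novas with 3 (out of 4 possible).
Novas lost to Hawks, so no team went undefeated.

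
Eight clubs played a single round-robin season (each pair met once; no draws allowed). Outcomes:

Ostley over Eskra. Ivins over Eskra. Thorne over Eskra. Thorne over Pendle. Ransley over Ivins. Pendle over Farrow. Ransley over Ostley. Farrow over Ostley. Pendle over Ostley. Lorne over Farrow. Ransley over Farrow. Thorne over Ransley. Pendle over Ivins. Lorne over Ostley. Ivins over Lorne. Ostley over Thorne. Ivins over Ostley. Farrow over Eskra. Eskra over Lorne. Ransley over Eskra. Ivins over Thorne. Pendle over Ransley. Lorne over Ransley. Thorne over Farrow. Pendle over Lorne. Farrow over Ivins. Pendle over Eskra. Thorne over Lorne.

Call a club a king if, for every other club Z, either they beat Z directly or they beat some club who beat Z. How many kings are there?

3

Farrow cannot reach Ransley, Pendle in two steps.
Lorne cannot reach Pendle in two steps.
Ivins reaches everyone (king).
Ransley cannot reach Pendle in two steps.
Ostley cannot reach Ivins in two steps.
Thorne reaches everyone (king).
Eskra cannot reach Ivins, Thorne, Pendle in two steps.
Pendle reaches everyone (king).
Kings: Ivins, Thorne, Pendle — 3.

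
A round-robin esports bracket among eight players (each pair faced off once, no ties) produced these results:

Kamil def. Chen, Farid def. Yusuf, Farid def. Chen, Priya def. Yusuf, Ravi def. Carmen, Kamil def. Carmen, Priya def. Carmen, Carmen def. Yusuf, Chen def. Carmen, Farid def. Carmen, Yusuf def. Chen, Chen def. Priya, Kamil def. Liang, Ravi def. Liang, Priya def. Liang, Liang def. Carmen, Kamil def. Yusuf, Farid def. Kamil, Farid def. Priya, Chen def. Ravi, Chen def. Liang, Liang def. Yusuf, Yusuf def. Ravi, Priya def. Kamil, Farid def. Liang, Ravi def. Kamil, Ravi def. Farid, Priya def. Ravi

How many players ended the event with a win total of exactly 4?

3

Win totals: Carmen 1, Chen 4, Kamil 4, Yusuf 2, Farid 6, Priya 5, Ravi 4, Liang 2.
Exactly 4: Chen, Kamil, Ravi — 3 players.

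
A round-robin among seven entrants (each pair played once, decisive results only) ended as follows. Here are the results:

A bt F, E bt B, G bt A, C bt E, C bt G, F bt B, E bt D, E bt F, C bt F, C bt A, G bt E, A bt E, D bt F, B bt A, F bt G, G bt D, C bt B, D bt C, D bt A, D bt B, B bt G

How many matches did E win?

3

E's results: beat B, D, F; lost to A, C, G.
That is 3 wins.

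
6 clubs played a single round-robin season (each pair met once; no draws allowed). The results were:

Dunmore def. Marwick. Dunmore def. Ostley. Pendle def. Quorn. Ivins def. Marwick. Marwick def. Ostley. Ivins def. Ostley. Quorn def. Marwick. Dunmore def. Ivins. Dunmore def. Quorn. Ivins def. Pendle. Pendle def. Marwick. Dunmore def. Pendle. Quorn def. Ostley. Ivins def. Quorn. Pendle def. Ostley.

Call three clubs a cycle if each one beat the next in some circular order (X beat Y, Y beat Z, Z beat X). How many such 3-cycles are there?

Win totals: Ivins 4, Ostley 0, Dunmore 5, Quorn 2, Marwick 1, Pendle 3.
A club with w wins dominates both others in C(w,2) triples; summing gives 6 + 0 + 10 + 1 + 0 + 3 = 20 transitive triples.
Total triples C(6,3) = 20, so cyclic triples = 20 − 20 = 0.

0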